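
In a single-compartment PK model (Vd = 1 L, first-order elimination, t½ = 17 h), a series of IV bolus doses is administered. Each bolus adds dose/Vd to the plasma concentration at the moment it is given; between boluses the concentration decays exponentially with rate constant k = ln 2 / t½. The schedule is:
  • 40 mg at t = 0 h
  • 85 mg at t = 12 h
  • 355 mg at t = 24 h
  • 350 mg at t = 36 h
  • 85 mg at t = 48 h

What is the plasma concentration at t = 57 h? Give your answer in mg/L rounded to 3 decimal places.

k = ln 2 / 17 = 0.04077 per h
Dose 1 (40 mg at t=0 h): 40·exp(−0.04077·57) = 3.915 mg/L
Dose 2 (85 mg at t=12 h): 85·exp(−0.04077·45) = 13.570 mg/L
Dose 3 (355 mg at t=24 h): 355·exp(−0.04077·33) = 92.443 mg/L
Dose 4 (350 mg at t=36 h): 350·exp(−0.04077·21) = 148.665 mg/L
Dose 5 (85 mg at t=48 h): 85·exp(−0.04077·9) = 58.891 mg/L
C(57) = 3.915 + 13.570 + 92.443 + 148.665 + 58.891 = 317.484 mg/L

317.484 mg/L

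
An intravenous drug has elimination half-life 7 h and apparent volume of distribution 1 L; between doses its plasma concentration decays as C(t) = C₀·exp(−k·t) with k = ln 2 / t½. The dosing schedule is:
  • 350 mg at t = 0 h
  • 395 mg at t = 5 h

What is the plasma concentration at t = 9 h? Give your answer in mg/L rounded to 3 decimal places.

409.374 mg/L

k = ln 2 / 7 = 0.09902 per h
Dose 1 (350 mg at t=0 h): 350·exp(−0.09902·9) = 143.559 mg/L
Dose 2 (395 mg at t=5 h): 395·exp(−0.09902·4) = 265.815 mg/L
C(9) = 143.559 + 265.815 = 409.374 mg/L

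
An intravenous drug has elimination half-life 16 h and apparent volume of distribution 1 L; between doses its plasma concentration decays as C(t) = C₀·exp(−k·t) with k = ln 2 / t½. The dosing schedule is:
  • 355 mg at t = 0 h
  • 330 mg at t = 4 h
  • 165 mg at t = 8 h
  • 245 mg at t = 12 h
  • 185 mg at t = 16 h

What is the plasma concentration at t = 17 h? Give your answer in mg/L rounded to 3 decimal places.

k = ln 2 / 16 = 0.04332 per h
Dose 1 (355 mg at t=0 h): 355·exp(−0.04332·17) = 169.975 mg/L
Dose 2 (330 mg at t=4 h): 330·exp(−0.04332·13) = 187.900 mg/L
Dose 3 (165 mg at t=8 h): 165·exp(−0.04332·9) = 111.726 mg/L
Dose 4 (245 mg at t=12 h): 245·exp(−0.04332·5) = 197.285 mg/L
Dose 5 (185 mg at t=16 h): 185·exp(−0.04332·1) = 177.157 mg/L
C(17) = 169.975 + 187.900 + 111.726 + 197.285 + 177.157 = 844.042 mg/L

844.042 mg/L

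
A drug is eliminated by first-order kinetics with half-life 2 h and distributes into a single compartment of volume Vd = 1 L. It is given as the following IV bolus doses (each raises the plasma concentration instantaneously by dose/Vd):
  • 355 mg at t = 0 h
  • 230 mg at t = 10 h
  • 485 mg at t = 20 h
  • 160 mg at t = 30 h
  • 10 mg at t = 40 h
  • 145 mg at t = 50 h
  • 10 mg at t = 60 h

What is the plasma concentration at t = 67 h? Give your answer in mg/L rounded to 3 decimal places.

1.286 mg/L

k = ln 2 / 2 = 0.34657 per h
Dose 1 (355 mg at t=0 h): 355·exp(−0.34657·67) = 0.000 mg/L
Dose 2 (230 mg at t=10 h): 230·exp(−0.34657·57) = 0.000 mg/L
Dose 3 (485 mg at t=20 h): 485·exp(−0.34657·47) = 0.000 mg/L
Dose 4 (160 mg at t=30 h): 160·exp(−0.34657·37) = 0.000 mg/L
Dose 5 (10 mg at t=40 h): 10·exp(−0.34657·27) = 0.001 mg/L
Dose 6 (145 mg at t=50 h): 145·exp(−0.34657·17) = 0.401 mg/L
Dose 7 (10 mg at t=60 h): 10·exp(−0.34657·7) = 0.884 mg/L
C(67) = 0.000 + 0.000 + 0.000 + 0.000 + 0.001 + 0.401 + 0.884 = 1.286 mg/L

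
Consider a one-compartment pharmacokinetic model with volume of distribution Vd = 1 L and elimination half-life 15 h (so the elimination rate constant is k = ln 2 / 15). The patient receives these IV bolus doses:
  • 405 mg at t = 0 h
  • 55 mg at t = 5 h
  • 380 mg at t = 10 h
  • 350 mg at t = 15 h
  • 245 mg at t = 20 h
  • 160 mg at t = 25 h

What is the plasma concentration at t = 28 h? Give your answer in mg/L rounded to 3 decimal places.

k = ln 2 / 15 = 0.04621 per h
Dose 1 (405 mg at t=0 h): 405·exp(−0.04621·28) = 111.054 mg/L
Dose 2 (55 mg at t=5 h): 55·exp(−0.04621·23) = 19.001 mg/L
Dose 3 (380 mg at t=10 h): 380·exp(−0.04621·18) = 165.405 mg/L
Dose 4 (350 mg at t=15 h): 350·exp(−0.04621·13) = 191.944 mg/L
Dose 5 (245 mg at t=20 h): 245·exp(−0.04621·8) = 169.284 mg/L
Dose 6 (160 mg at t=25 h): 160·exp(−0.04621·3) = 139.288 mg/L
C(28) = 111.054 + 19.001 + 165.405 + 191.944 + 169.284 + 139.288 = 795.976 mg/L

795.976 mg/L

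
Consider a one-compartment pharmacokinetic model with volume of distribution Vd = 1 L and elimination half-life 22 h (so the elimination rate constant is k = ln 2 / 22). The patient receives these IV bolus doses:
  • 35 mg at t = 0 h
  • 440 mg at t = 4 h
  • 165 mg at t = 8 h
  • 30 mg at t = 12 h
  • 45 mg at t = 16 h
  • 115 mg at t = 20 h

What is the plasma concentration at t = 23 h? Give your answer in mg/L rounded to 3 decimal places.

k = ln 2 / 22 = 0.03151 per h
Dose 1 (35 mg at t=0 h): 35·exp(−0.03151·23) = 16.957 mg/L
Dose 2 (440 mg at t=4 h): 440·exp(−0.03151·19) = 241.809 mg/L
Dose 3 (165 mg at t=8 h): 165·exp(−0.03151·15) = 102.858 mg/L
Dose 4 (30 mg at t=12 h): 30·exp(−0.03151·11) = 21.213 mg/L
Dose 5 (45 mg at t=16 h): 45·exp(−0.03151·7) = 36.094 mg/L
Dose 6 (115 mg at t=20 h): 115·exp(−0.03151·3) = 104.628 mg/L
C(23) = 16.957 + 241.809 + 102.858 + 21.213 + 36.094 + 104.628 = 523.559 mg/L

523.559 mg/L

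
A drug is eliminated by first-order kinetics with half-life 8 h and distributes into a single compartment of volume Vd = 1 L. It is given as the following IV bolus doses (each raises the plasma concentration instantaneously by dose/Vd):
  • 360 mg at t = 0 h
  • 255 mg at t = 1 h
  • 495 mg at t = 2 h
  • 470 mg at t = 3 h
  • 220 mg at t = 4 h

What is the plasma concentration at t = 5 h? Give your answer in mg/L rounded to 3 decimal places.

k = ln 2 / 8 = 0.08664 per h
Dose 1 (360 mg at t=0 h): 360·exp(−0.08664·5) = 233.431 mg/L
Dose 2 (255 mg at t=1 h): 255·exp(−0.08664·4) = 180.312 mg/L
Dose 3 (495 mg at t=2 h): 495·exp(−0.08664·3) = 381.697 mg/L
Dose 4 (470 mg at t=3 h): 470·exp(−0.08664·2) = 395.221 mg/L
Dose 5 (220 mg at t=4 h): 220·exp(−0.08664·1) = 201.741 mg/L
C(5) = 233.431 + 180.312 + 381.697 + 395.221 + 201.741 = 1392.403 mg/L

1392.403 mg/L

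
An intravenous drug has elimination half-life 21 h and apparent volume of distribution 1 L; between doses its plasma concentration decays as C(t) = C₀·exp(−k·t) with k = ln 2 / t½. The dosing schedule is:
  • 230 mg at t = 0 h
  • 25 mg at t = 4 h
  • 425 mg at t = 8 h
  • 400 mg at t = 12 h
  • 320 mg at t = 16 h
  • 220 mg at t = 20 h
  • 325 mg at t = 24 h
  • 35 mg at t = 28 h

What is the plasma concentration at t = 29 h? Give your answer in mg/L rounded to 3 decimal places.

k = ln 2 / 21 = 0.03301 per h
Dose 1 (230 mg at t=0 h): 230·exp(−0.03301·29) = 88.312 mg/L
Dose 2 (25 mg at t=4 h): 25·exp(−0.03301·25) = 10.954 mg/L
Dose 3 (425 mg at t=8 h): 425·exp(−0.03301·21) = 212.500 mg/L
Dose 4 (400 mg at t=12 h): 400·exp(−0.03301·17) = 228.228 mg/L
Dose 5 (320 mg at t=16 h): 320·exp(−0.03301·13) = 208.352 mg/L
Dose 6 (220 mg at t=20 h): 220·exp(−0.03301·9) = 163.459 mg/L
Dose 7 (325 mg at t=24 h): 325·exp(−0.03301·5) = 275.556 mg/L
Dose 8 (35 mg at t=28 h): 35·exp(−0.03301·1) = 33.864 mg/L
C(29) = 88.312 + 10.954 + 212.500 + 228.228 + 208.352 + 163.459 + 275.556 + 33.864 = 1221.225 mg/L

1221.225 mg/L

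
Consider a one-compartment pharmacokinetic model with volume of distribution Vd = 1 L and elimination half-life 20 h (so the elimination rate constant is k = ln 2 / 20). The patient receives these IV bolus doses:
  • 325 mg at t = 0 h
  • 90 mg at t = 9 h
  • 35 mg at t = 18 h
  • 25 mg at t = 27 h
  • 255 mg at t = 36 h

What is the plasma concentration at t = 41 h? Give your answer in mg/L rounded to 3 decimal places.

353.761 mg/L

k = ln 2 / 20 = 0.03466 per h
Dose 1 (325 mg at t=0 h): 325·exp(−0.03466·41) = 78.482 mg/L
Dose 2 (90 mg at t=9 h): 90·exp(−0.03466·32) = 29.689 mg/L
Dose 3 (35 mg at t=18 h): 35·exp(−0.03466·23) = 15.772 mg/L
Dose 4 (25 mg at t=27 h): 25·exp(−0.03466·14) = 15.389 mg/L
Dose 5 (255 mg at t=36 h): 255·exp(−0.03466·5) = 214.429 mg/L
C(41) = 78.482 + 29.689 + 15.772 + 15.389 + 214.429 = 353.761 mg/L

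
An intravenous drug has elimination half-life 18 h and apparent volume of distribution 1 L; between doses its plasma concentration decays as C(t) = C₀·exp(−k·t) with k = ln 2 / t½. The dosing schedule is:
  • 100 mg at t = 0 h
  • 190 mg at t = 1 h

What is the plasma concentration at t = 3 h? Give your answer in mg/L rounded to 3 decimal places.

k = ln 2 / 18 = 0.03851 per h
Dose 1 (100 mg at t=0 h): 100·exp(−0.03851·3) = 89.090 mg/L
Dose 2 (190 mg at t=1 h): 190·exp(−0.03851·2) = 175.916 mg/L
C(3) = 89.090 + 175.916 = 265.006 mg/L

265.006 mg/L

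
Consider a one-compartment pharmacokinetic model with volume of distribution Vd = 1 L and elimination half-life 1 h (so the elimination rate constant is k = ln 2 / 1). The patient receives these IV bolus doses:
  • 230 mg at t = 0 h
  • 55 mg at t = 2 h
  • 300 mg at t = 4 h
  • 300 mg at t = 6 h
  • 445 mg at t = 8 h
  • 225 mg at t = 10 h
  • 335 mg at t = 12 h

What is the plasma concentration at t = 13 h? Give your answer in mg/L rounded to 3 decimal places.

k = ln 2 / 1 = 0.69315 per h
Dose 1 (230 mg at t=0 h): 230·exp(−0.69315·13) = 0.028 mg/L
Dose 2 (55 mg at t=2 h): 55·exp(−0.69315·11) = 0.027 mg/L
Dose 3 (300 mg at t=4 h): 300·exp(−0.69315·9) = 0.586 mg/L
Dose 4 (300 mg at t=6 h): 300·exp(−0.69315·7) = 2.344 mg/L
Dose 5 (445 mg at t=8 h): 445·exp(−0.69315·5) = 13.906 mg/L
Dose 6 (225 mg at t=10 h): 225·exp(−0.69315·3) = 28.125 mg/L
Dose 7 (335 mg at t=12 h): 335·exp(−0.69315·1) = 167.500 mg/L
C(13) = 0.028 + 0.027 + 0.586 + 2.344 + 13.906 + 28.125 + 167.500 = 212.516 mg/L

212.516 mg/L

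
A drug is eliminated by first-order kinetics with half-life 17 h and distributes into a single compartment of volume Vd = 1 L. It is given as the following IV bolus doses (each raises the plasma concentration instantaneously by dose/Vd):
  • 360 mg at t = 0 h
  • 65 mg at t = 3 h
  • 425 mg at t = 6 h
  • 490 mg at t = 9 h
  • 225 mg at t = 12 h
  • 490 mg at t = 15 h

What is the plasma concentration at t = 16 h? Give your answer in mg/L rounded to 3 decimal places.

k = ln 2 / 17 = 0.04077 per h
Dose 1 (360 mg at t=0 h): 360·exp(−0.04077·16) = 187.491 mg/L
Dose 2 (65 mg at t=3 h): 65·exp(−0.04077·13) = 38.257 mg/L
Dose 3 (425 mg at t=6 h): 425·exp(−0.04077·10) = 282.691 mg/L
Dose 4 (490 mg at t=9 h): 490·exp(−0.04077·7) = 368.335 mg/L
Dose 5 (225 mg at t=12 h): 225·exp(−0.04077·4) = 191.140 mg/L
Dose 6 (490 mg at t=15 h): 490·exp(−0.04077·1) = 470.423 mg/L
C(16) = 187.491 + 38.257 + 282.691 + 368.335 + 191.140 + 470.423 = 1538.337 mg/L

1538.337 mg/L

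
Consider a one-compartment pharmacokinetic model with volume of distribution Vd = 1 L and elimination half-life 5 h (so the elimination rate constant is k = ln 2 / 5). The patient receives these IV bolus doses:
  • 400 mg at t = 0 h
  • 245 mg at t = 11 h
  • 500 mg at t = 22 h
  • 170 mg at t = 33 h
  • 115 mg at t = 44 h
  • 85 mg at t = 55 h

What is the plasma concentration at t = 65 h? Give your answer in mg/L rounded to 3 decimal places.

k = ln 2 / 5 = 0.13863 per h
Dose 1 (400 mg at t=0 h): 400·exp(−0.13863·65) = 0.049 mg/L
Dose 2 (245 mg at t=11 h): 245·exp(−0.13863·54) = 0.137 mg/L
Dose 3 (500 mg at t=22 h): 500·exp(−0.13863·43) = 1.289 mg/L
Dose 4 (170 mg at t=33 h): 170·exp(−0.13863·32) = 2.013 mg/L
Dose 5 (115 mg at t=44 h): 115·exp(−0.13863·21) = 6.257 mg/L
Dose 6 (85 mg at t=55 h): 85·exp(−0.13863·10) = 21.250 mg/L
C(65) = 0.049 + 0.137 + 1.289 + 2.013 + 6.257 + 21.250 = 30.995 mg/L

30.995 mg/L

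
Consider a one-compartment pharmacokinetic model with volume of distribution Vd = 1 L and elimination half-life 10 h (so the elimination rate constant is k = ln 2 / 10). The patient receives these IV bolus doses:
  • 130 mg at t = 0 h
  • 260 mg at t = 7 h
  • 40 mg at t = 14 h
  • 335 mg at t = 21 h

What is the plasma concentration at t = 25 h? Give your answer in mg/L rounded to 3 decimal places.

k = ln 2 / 10 = 0.06931 per h
Dose 1 (130 mg at t=0 h): 130·exp(−0.06931·25) = 22.981 mg/L
Dose 2 (260 mg at t=7 h): 260·exp(−0.06931·18) = 74.665 mg/L
Dose 3 (40 mg at t=14 h): 40·exp(−0.06931·11) = 18.661 mg/L
Dose 4 (335 mg at t=21 h): 335·exp(−0.06931·4) = 253.883 mg/L
C(25) = 22.981 + 74.665 + 18.661 + 253.883 = 370.190 mg/L

370.190 mg/L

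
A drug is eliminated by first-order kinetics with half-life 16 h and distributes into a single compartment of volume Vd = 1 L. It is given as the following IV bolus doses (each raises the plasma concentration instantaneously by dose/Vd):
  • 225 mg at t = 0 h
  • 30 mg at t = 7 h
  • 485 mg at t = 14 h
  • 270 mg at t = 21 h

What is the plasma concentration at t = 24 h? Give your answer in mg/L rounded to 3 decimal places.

645.491 mg/L

k = ln 2 / 16 = 0.04332 per h
Dose 1 (225 mg at t=0 h): 225·exp(−0.04332·24) = 79.550 mg/L
Dose 2 (30 mg at t=7 h): 30·exp(−0.04332·17) = 14.364 mg/L
Dose 3 (485 mg at t=14 h): 485·exp(−0.04332·10) = 314.484 mg/L
Dose 4 (270 mg at t=21 h): 270·exp(−0.04332·3) = 237.094 mg/L
C(24) = 79.550 + 14.364 + 314.484 + 237.094 = 645.491 mg/L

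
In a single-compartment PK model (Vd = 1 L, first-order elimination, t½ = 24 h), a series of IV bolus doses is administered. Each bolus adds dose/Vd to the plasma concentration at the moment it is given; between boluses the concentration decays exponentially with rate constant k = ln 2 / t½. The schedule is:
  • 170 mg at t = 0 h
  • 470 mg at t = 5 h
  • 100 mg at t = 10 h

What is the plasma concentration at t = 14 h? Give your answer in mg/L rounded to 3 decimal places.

k = ln 2 / 24 = 0.02888 per h
Dose 1 (170 mg at t=0 h): 170·exp(−0.02888·14) = 113.461 mg/L
Dose 2 (470 mg at t=5 h): 470·exp(−0.02888·9) = 362.420 mg/L
Dose 3 (100 mg at t=10 h): 100·exp(−0.02888·4) = 89.090 mg/L
C(14) = 113.461 + 362.420 + 89.090 = 564.971 mg/L

564.971 mg/L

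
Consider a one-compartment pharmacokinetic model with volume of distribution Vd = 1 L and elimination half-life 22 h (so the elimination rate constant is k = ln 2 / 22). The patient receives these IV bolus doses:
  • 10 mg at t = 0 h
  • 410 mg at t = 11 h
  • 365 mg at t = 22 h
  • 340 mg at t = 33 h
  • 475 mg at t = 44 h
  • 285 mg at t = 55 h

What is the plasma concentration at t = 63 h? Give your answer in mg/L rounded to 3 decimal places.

796.004 mg/L

k = ln 2 / 22 = 0.03151 per h
Dose 1 (10 mg at t=0 h): 10·exp(−0.03151·63) = 1.374 mg/L
Dose 2 (410 mg at t=11 h): 410·exp(−0.03151·52) = 79.663 mg/L
Dose 3 (365 mg at t=22 h): 365·exp(−0.03151·41) = 100.296 mg/L
Dose 4 (340 mg at t=33 h): 340·exp(−0.03151·30) = 132.125 mg/L
Dose 5 (475 mg at t=44 h): 475·exp(−0.03151·19) = 261.044 mg/L
Dose 6 (285 mg at t=55 h): 285·exp(−0.03151·8) = 221.503 mg/L
C(63) = 1.374 + 79.663 + 100.296 + 132.125 + 261.044 + 221.503 = 796.004 mg/L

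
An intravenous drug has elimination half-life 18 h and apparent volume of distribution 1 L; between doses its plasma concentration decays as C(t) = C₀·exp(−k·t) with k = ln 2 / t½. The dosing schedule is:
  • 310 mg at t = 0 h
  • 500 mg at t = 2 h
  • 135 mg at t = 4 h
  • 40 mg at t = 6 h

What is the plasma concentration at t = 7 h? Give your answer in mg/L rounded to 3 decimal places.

k = ln 2 / 18 = 0.03851 per h
Dose 1 (310 mg at t=0 h): 310·exp(−0.03851·7) = 236.752 mg/L
Dose 2 (500 mg at t=2 h): 500·exp(−0.03851·5) = 412.430 mg/L
Dose 3 (135 mg at t=4 h): 135·exp(−0.03851·3) = 120.271 mg/L
Dose 4 (40 mg at t=6 h): 40·exp(−0.03851·1) = 38.489 mg/L
C(7) = 236.752 + 412.430 + 120.271 + 38.489 = 807.943 mg/L

807.943 mg/L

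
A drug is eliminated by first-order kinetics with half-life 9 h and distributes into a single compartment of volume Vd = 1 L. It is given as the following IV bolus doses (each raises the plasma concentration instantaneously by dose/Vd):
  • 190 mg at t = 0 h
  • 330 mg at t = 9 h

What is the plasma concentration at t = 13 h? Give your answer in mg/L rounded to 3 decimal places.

k = ln 2 / 9 = 0.07702 per h
Dose 1 (190 mg at t=0 h): 190·exp(−0.07702·13) = 69.812 mg/L
Dose 2 (330 mg at t=9 h): 330·exp(−0.07702·4) = 242.506 mg/L
C(13) = 69.812 + 242.506 = 312.319 mg/L

312.319 mg/L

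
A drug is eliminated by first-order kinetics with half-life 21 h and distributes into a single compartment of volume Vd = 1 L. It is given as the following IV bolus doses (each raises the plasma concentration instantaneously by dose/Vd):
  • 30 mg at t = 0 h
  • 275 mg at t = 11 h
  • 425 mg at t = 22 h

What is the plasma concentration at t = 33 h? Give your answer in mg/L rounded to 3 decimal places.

438.731 mg/L

k = ln 2 / 21 = 0.03301 per h
Dose 1 (30 mg at t=0 h): 30·exp(−0.03301·33) = 10.094 mg/L
Dose 2 (275 mg at t=11 h): 275·exp(−0.03301·22) = 133.036 mg/L
Dose 3 (425 mg at t=22 h): 425·exp(−0.03301·11) = 295.601 mg/L
C(33) = 10.094 + 133.036 + 295.601 = 438.731 mg/L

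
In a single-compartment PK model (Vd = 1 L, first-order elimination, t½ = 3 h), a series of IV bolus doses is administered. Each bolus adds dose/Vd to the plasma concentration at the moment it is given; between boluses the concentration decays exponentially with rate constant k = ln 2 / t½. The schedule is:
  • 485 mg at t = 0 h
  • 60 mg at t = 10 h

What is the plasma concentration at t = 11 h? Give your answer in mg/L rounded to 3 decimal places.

85.813 mg/L

k = ln 2 / 3 = 0.23105 per h
Dose 1 (485 mg at t=0 h): 485·exp(−0.23105·11) = 38.191 mg/L
Dose 2 (60 mg at t=10 h): 60·exp(−0.23105·1) = 47.622 mg/L
C(11) = 38.191 + 47.622 = 85.813 mg/L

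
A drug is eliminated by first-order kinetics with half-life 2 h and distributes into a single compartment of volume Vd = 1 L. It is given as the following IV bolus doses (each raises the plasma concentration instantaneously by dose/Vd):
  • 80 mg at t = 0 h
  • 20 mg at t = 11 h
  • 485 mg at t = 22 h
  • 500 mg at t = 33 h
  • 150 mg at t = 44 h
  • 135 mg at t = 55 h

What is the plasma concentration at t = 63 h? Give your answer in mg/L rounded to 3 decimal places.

k = ln 2 / 2 = 0.34657 per h
Dose 1 (80 mg at t=0 h): 80·exp(−0.34657·63) = 0.000 mg/L
Dose 2 (20 mg at t=11 h): 20·exp(−0.34657·52) = 0.000 mg/L
Dose 3 (485 mg at t=22 h): 485·exp(−0.34657·41) = 0.000 mg/L
Dose 4 (500 mg at t=33 h): 500·exp(−0.34657·30) = 0.015 mg/L
Dose 5 (150 mg at t=44 h): 150·exp(−0.34657·19) = 0.207 mg/L
Dose 6 (135 mg at t=55 h): 135·exp(−0.34657·8) = 8.438 mg/L
C(63) = 0.000 + 0.000 + 0.000 + 0.015 + 0.207 + 8.438 = 8.660 mg/L

8.660 mg/L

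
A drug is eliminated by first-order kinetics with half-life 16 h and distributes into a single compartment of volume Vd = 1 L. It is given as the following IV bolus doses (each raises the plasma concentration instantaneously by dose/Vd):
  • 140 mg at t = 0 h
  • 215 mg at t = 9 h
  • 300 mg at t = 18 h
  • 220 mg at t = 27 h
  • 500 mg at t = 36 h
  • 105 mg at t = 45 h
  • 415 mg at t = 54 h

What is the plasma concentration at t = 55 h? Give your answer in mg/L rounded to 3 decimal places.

853.050 mg/L

k = ln 2 / 16 = 0.04332 per h
Dose 1 (140 mg at t=0 h): 140·exp(−0.04332·55) = 12.922 mg/L
Dose 2 (215 mg at t=9 h): 215·exp(−0.04332·46) = 29.307 mg/L
Dose 3 (300 mg at t=18 h): 300·exp(−0.04332·37) = 60.393 mg/L
Dose 4 (220 mg at t=27 h): 220·exp(−0.04332·28) = 65.406 mg/L
Dose 5 (500 mg at t=36 h): 500·exp(−0.04332·19) = 219.532 mg/L
Dose 6 (105 mg at t=45 h): 105·exp(−0.04332·10) = 68.084 mg/L
Dose 7 (415 mg at t=54 h): 415·exp(−0.04332·1) = 397.405 mg/L
C(55) = 12.922 + 29.307 + 60.393 + 65.406 + 219.532 + 68.084 + 397.405 = 853.050 mg/L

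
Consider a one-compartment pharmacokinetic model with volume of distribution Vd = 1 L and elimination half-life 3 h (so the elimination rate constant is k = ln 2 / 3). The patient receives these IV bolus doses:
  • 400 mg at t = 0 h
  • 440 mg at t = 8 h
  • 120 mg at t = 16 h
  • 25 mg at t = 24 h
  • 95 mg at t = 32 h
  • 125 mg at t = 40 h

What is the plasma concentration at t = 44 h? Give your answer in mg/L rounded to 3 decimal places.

56.099 mg/L

k = ln 2 / 3 = 0.23105 per h
Dose 1 (400 mg at t=0 h): 400·exp(−0.23105·44) = 0.015 mg/L
Dose 2 (440 mg at t=8 h): 440·exp(−0.23105·36) = 0.107 mg/L
Dose 3 (120 mg at t=16 h): 120·exp(−0.23105·28) = 0.186 mg/L
Dose 4 (25 mg at t=24 h): 25·exp(−0.23105·20) = 0.246 mg/L
Dose 5 (95 mg at t=32 h): 95·exp(−0.23105·12) = 5.938 mg/L
Dose 6 (125 mg at t=40 h): 125·exp(−0.23105·4) = 49.606 mg/L
C(44) = 0.015 + 0.107 + 0.186 + 0.246 + 5.938 + 49.606 = 56.099 mg/L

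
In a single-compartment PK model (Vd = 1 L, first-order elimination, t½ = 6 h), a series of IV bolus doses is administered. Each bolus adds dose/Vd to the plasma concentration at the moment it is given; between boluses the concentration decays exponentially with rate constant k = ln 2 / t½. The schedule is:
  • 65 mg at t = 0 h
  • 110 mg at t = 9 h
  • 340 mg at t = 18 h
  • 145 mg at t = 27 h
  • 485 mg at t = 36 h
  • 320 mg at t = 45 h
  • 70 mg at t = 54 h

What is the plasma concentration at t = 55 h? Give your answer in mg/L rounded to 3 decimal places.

k = ln 2 / 6 = 0.11552 per h
Dose 1 (65 mg at t=0 h): 65·exp(−0.11552·55) = 0.113 mg/L
Dose 2 (110 mg at t=9 h): 110·exp(−0.11552·46) = 0.541 mg/L
Dose 3 (340 mg at t=18 h): 340·exp(−0.11552·37) = 4.733 mg/L
Dose 4 (145 mg at t=27 h): 145·exp(−0.11552·28) = 5.709 mg/L
Dose 5 (485 mg at t=36 h): 485·exp(−0.11552·19) = 54.011 mg/L
Dose 6 (320 mg at t=45 h): 320·exp(−0.11552·10) = 100.794 mg/L
Dose 7 (70 mg at t=54 h): 70·exp(−0.11552·1) = 62.363 mg/L
C(55) = 0.113 + 0.541 + 4.733 + 5.709 + 54.011 + 100.794 + 62.363 = 228.264 mg/L

228.264 mg/L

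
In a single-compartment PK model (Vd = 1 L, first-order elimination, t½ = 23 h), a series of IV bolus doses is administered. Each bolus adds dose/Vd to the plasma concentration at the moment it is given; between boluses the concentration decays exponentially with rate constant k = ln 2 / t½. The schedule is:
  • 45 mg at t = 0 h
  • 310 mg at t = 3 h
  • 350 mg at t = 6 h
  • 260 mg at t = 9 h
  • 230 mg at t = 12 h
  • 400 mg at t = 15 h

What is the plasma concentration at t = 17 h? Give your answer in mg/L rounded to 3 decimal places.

1260.229 mg/L

k = ln 2 / 23 = 0.03014 per h
Dose 1 (45 mg at t=0 h): 45·exp(−0.03014·17) = 26.960 mg/L
Dose 2 (310 mg at t=3 h): 310·exp(−0.03014·14) = 203.295 mg/L
Dose 3 (350 mg at t=6 h): 350·exp(−0.03014·11) = 251.245 mg/L
Dose 4 (260 mg at t=9 h): 260·exp(−0.03014·8) = 204.299 mg/L
Dose 5 (230 mg at t=12 h): 230·exp(−0.03014·5) = 197.827 mg/L
Dose 6 (400 mg at t=15 h): 400·exp(−0.03014·2) = 376.603 mg/L
C(17) = 26.960 + 203.295 + 251.245 + 204.299 + 197.827 + 376.603 = 1260.229 mg/L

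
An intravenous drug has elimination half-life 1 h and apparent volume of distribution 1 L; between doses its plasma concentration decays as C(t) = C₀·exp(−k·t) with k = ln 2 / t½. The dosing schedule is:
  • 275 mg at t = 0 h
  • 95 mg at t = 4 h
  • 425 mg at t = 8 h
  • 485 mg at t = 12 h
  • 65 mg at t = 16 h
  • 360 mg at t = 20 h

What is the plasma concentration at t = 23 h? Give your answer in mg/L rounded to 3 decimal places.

45.758 mg/L

k = ln 2 / 1 = 0.69315 per h
Dose 1 (275 mg at t=0 h): 275·exp(−0.69315·23) = 0.000 mg/L
Dose 2 (95 mg at t=4 h): 95·exp(−0.69315·19) = 0.000 mg/L
Dose 3 (425 mg at t=8 h): 425·exp(−0.69315·15) = 0.013 mg/L
Dose 4 (485 mg at t=12 h): 485·exp(−0.69315·11) = 0.237 mg/L
Dose 5 (65 mg at t=16 h): 65·exp(−0.69315·7) = 0.508 mg/L
Dose 6 (360 mg at t=20 h): 360·exp(−0.69315·3) = 45.000 mg/L
C(23) = 0.000 + 0.000 + 0.013 + 0.237 + 0.508 + 45.000 = 45.758 mg/L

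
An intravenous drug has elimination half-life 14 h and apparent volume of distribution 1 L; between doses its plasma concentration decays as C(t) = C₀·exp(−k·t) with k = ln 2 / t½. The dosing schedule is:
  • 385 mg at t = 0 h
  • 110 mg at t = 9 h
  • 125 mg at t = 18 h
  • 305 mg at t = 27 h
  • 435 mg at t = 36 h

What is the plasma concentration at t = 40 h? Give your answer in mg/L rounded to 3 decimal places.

635.984 mg/L

k = ln 2 / 14 = 0.04951 per h
Dose 1 (385 mg at t=0 h): 385·exp(−0.04951·40) = 53.134 mg/L
Dose 2 (110 mg at t=9 h): 110·exp(−0.04951·31) = 23.704 mg/L
Dose 3 (125 mg at t=18 h): 125·exp(−0.04951·22) = 42.059 mg/L
Dose 4 (305 mg at t=27 h): 305·exp(−0.04951·13) = 160.240 mg/L
Dose 5 (435 mg at t=36 h): 435·exp(−0.04951·4) = 356.846 mg/L
C(40) = 53.134 + 23.704 + 42.059 + 160.240 + 356.846 = 635.984 mg/L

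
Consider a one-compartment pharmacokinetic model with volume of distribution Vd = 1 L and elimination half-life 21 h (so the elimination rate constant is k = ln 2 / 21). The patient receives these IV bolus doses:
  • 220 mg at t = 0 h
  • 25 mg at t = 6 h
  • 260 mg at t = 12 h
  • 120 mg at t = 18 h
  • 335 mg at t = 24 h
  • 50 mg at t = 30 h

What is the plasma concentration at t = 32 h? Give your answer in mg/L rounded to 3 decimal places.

k = ln 2 / 21 = 0.03301 per h
Dose 1 (220 mg at t=0 h): 220·exp(−0.03301·32) = 76.509 mg/L
Dose 2 (25 mg at t=6 h): 25·exp(−0.03301·26) = 10.598 mg/L
Dose 3 (260 mg at t=12 h): 260·exp(−0.03301·20) = 134.363 mg/L
Dose 4 (120 mg at t=18 h): 120·exp(−0.03301·14) = 75.595 mg/L
Dose 5 (335 mg at t=24 h): 335·exp(−0.03301·8) = 257.257 mg/L
Dose 6 (50 mg at t=30 h): 50·exp(−0.03301·2) = 46.806 mg/L
C(32) = 76.509 + 10.598 + 134.363 + 75.595 + 257.257 + 46.806 = 601.127 mg/L

601.127 mg/L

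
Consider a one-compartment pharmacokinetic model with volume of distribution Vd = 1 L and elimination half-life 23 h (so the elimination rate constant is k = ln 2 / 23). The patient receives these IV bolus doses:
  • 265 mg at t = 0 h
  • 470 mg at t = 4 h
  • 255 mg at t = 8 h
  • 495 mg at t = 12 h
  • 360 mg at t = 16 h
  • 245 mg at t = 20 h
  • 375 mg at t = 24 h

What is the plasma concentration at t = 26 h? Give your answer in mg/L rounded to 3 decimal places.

k = ln 2 / 23 = 0.03014 per h
Dose 1 (265 mg at t=0 h): 265·exp(−0.03014·26) = 121.046 mg/L
Dose 2 (470 mg at t=4 h): 470·exp(−0.03014·22) = 242.190 mg/L
Dose 3 (255 mg at t=8 h): 255·exp(−0.03014·18) = 148.235 mg/L
Dose 4 (495 mg at t=12 h): 495·exp(−0.03014·14) = 324.616 mg/L
Dose 5 (360 mg at t=16 h): 360·exp(−0.03014·10) = 266.330 mg/L
Dose 6 (245 mg at t=20 h): 245·exp(−0.03014·6) = 204.473 mg/L
Dose 7 (375 mg at t=24 h): 375·exp(−0.03014·2) = 353.065 mg/L
C(26) = 121.046 + 242.190 + 148.235 + 324.616 + 266.330 + 204.473 + 353.065 = 1659.955 mg/L

1659.955 mg/L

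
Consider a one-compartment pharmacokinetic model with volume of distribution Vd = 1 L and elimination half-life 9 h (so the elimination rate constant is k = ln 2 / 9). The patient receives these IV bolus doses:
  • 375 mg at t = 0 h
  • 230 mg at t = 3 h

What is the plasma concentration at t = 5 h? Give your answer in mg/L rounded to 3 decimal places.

k = ln 2 / 9 = 0.07702 per h
Dose 1 (375 mg at t=0 h): 375·exp(−0.07702·5) = 255.148 mg/L
Dose 2 (230 mg at t=3 h): 230·exp(−0.07702·2) = 197.166 mg/L
C(5) = 255.148 + 197.166 = 452.314 mg/L

452.314 mg/L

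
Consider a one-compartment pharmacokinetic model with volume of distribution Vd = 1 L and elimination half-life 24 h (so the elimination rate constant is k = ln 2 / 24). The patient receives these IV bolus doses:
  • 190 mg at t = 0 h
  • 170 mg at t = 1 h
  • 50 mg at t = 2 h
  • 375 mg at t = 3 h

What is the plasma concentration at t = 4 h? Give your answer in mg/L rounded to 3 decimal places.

k = ln 2 / 24 = 0.02888 per h
Dose 1 (190 mg at t=0 h): 190·exp(−0.02888·4) = 169.271 mg/L
Dose 2 (170 mg at t=1 h): 170·exp(−0.02888·3) = 155.891 mg/L
Dose 3 (50 mg at t=2 h): 50·exp(−0.02888·2) = 47.194 mg/L
Dose 4 (375 mg at t=3 h): 375·exp(−0.02888·1) = 364.324 mg/L
C(4) = 169.271 + 155.891 + 47.194 + 364.324 = 736.680 mg/L

736.680 mg/L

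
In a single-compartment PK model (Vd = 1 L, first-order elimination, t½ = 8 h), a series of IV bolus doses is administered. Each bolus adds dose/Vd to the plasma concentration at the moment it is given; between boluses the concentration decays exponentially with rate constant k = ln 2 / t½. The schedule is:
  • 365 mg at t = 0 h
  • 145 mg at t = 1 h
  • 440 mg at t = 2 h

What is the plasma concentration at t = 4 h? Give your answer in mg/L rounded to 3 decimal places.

739.899 mg/L

k = ln 2 / 8 = 0.08664 per h
Dose 1 (365 mg at t=0 h): 365·exp(−0.08664·4) = 258.094 mg/L
Dose 2 (145 mg at t=1 h): 145·exp(−0.08664·3) = 111.810 mg/L
Dose 3 (440 mg at t=2 h): 440·exp(−0.08664·2) = 369.994 mg/L
C(4) = 258.094 + 111.810 + 369.994 = 739.899 mg/L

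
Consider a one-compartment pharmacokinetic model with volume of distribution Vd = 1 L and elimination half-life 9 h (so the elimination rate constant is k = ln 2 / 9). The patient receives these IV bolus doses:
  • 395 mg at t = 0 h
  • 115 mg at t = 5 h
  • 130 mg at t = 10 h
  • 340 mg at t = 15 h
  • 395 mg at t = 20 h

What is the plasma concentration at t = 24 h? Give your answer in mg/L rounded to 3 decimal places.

593.326 mg/L

k = ln 2 / 9 = 0.07702 per h
Dose 1 (395 mg at t=0 h): 395·exp(−0.07702·24) = 62.209 mg/L
Dose 2 (115 mg at t=5 h): 115·exp(−0.07702·19) = 26.619 mg/L
Dose 3 (130 mg at t=10 h): 130·exp(−0.07702·14) = 44.226 mg/L
Dose 4 (340 mg at t=15 h): 340·exp(−0.07702·9) = 170.000 mg/L
Dose 5 (395 mg at t=20 h): 395·exp(−0.07702·4) = 290.273 mg/L
C(24) = 62.209 + 26.619 + 44.226 + 170.000 + 290.273 = 593.326 mg/L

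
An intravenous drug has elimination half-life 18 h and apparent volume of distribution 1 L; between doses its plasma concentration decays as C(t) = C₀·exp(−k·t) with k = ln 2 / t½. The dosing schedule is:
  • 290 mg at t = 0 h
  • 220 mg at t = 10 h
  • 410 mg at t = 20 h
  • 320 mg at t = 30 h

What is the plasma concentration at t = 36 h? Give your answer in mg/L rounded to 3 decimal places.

628.732 mg/L

k = ln 2 / 18 = 0.03851 per h
Dose 1 (290 mg at t=0 h): 290·exp(−0.03851·36) = 72.500 mg/L
Dose 2 (220 mg at t=10 h): 220·exp(−0.03851·26) = 80.835 mg/L
Dose 3 (410 mg at t=20 h): 410·exp(−0.03851·16) = 221.412 mg/L
Dose 4 (320 mg at t=30 h): 320·exp(−0.03851·6) = 253.984 mg/L
C(36) = 72.500 + 80.835 + 221.412 + 253.984 = 628.732 mg/L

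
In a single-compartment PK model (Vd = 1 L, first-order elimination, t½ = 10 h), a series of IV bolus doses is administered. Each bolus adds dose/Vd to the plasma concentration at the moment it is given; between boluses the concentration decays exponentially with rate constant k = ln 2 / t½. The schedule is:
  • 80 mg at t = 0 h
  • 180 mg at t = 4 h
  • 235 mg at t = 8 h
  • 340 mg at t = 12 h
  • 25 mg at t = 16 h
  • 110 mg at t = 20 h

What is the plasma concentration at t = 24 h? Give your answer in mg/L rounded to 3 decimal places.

383.395 mg/L

k = ln 2 / 10 = 0.06931 per h
Dose 1 (80 mg at t=0 h): 80·exp(−0.06931·24) = 15.157 mg/L
Dose 2 (180 mg at t=4 h): 180·exp(−0.06931·20) = 45.000 mg/L
Dose 3 (235 mg at t=8 h): 235·exp(−0.06931·16) = 77.521 mg/L
Dose 4 (340 mg at t=12 h): 340·exp(−0.06931·12) = 147.994 mg/L
Dose 5 (25 mg at t=16 h): 25·exp(−0.06931·8) = 14.359 mg/L
Dose 6 (110 mg at t=20 h): 110·exp(−0.06931·4) = 83.364 mg/L
C(24) = 15.157 + 45.000 + 77.521 + 147.994 + 14.359 + 83.364 = 383.395 mg/L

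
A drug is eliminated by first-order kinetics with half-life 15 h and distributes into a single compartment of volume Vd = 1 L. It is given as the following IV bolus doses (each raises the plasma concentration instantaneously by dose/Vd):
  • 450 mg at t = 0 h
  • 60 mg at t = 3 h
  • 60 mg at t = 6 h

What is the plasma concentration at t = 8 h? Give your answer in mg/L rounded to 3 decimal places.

413.256 mg/L

k = ln 2 / 15 = 0.04621 per h
Dose 1 (450 mg at t=0 h): 450·exp(−0.04621·8) = 310.930 mg/L
Dose 2 (60 mg at t=3 h): 60·exp(−0.04621·5) = 47.622 mg/L
Dose 3 (60 mg at t=6 h): 60·exp(−0.04621·2) = 54.703 mg/L
C(8) = 310.930 + 47.622 + 54.703 = 413.256 mg/L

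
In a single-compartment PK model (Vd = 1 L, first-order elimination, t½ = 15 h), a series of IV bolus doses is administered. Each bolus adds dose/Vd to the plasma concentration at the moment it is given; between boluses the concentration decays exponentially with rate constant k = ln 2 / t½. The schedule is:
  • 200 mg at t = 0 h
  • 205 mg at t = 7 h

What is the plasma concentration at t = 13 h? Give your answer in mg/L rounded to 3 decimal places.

k = ln 2 / 15 = 0.04621 per h
Dose 1 (200 mg at t=0 h): 200·exp(−0.04621·13) = 109.682 mg/L
Dose 2 (205 mg at t=7 h): 205·exp(−0.04621·6) = 155.361 mg/L
C(13) = 109.682 + 155.361 = 265.043 mg/L

265.043 mg/L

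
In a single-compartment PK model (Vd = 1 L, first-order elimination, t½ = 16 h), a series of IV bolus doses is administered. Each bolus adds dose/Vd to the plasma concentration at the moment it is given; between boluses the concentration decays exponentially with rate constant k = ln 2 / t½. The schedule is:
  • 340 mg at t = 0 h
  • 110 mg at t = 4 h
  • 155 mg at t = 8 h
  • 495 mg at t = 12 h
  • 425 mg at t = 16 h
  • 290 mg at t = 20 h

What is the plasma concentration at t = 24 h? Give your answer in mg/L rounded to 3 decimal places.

k = ln 2 / 16 = 0.04332 per h
Dose 1 (340 mg at t=0 h): 340·exp(−0.04332·24) = 120.208 mg/L
Dose 2 (110 mg at t=4 h): 110·exp(−0.04332·20) = 46.249 mg/L
Dose 3 (155 mg at t=8 h): 155·exp(−0.04332·16) = 77.500 mg/L
Dose 4 (495 mg at t=12 h): 495·exp(−0.04332·12) = 294.329 mg/L
Dose 5 (425 mg at t=16 h): 425·exp(−0.04332·8) = 300.520 mg/L
Dose 6 (290 mg at t=20 h): 290·exp(−0.04332·4) = 243.860 mg/L
C(24) = 120.208 + 46.249 + 77.500 + 294.329 + 300.520 + 243.860 = 1082.667 mg/L

1082.667 mg/L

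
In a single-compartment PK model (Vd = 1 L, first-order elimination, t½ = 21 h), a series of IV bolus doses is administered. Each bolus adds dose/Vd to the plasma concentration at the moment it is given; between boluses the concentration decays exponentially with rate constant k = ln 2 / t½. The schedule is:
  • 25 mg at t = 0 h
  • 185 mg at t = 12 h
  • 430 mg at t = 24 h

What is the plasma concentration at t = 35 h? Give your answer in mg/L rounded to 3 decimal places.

393.545 mg/L

k = ln 2 / 21 = 0.03301 per h
Dose 1 (25 mg at t=0 h): 25·exp(−0.03301·35) = 7.875 mg/L
Dose 2 (185 mg at t=12 h): 185·exp(−0.03301·23) = 86.591 mg/L
Dose 3 (430 mg at t=24 h): 430·exp(−0.03301·11) = 299.079 mg/L
C(35) = 7.875 + 86.591 + 299.079 = 393.545 mg/L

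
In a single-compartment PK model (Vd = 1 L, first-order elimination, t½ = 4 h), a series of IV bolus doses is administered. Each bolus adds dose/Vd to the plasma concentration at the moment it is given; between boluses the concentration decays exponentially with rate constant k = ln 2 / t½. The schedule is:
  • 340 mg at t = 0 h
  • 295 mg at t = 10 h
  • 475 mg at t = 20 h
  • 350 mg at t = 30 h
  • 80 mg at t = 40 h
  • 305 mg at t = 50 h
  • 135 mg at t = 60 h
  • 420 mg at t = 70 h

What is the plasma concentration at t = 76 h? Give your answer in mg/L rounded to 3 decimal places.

k = ln 2 / 4 = 0.17329 per h
Dose 1 (340 mg at t=0 h): 340·exp(−0.17329·76) = 0.001 mg/L
Dose 2 (295 mg at t=10 h): 295·exp(−0.17329·66) = 0.003 mg/L
Dose 3 (475 mg at t=20 h): 475·exp(−0.17329·56) = 0.029 mg/L
Dose 4 (350 mg at t=30 h): 350·exp(−0.17329·46) = 0.121 mg/L
Dose 5 (80 mg at t=40 h): 80·exp(−0.17329·36) = 0.156 mg/L
Dose 6 (305 mg at t=50 h): 305·exp(−0.17329·26) = 3.370 mg/L
Dose 7 (135 mg at t=60 h): 135·exp(−0.17329·16) = 8.438 mg/L
Dose 8 (420 mg at t=70 h): 420·exp(−0.17329·6) = 148.492 mg/L
C(76) = 0.001 + 0.003 + 0.029 + 0.121 + 0.156 + 3.370 + 8.438 + 148.492 = 160.610 mg/L

160.610 mg/L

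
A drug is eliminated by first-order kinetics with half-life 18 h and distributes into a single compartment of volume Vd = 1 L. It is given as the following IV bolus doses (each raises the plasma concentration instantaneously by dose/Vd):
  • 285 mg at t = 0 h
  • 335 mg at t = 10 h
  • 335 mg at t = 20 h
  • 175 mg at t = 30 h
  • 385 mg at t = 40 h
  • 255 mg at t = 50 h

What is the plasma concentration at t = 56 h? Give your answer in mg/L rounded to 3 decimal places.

648.323 mg/L

k = ln 2 / 18 = 0.03851 per h
Dose 1 (285 mg at t=0 h): 285·exp(−0.03851·56) = 32.984 mg/L
Dose 2 (335 mg at t=10 h): 335·exp(−0.03851·46) = 56.983 mg/L
Dose 3 (335 mg at t=20 h): 335·exp(−0.03851·36) = 83.750 mg/L
Dose 4 (175 mg at t=30 h): 175·exp(−0.03851·26) = 64.301 mg/L
Dose 5 (385 mg at t=40 h): 385·exp(−0.03851·16) = 207.911 mg/L
Dose 6 (255 mg at t=50 h): 255·exp(−0.03851·6) = 202.394 mg/L
C(56) = 32.984 + 56.983 + 83.750 + 64.301 + 207.911 + 202.394 = 648.323 mg/L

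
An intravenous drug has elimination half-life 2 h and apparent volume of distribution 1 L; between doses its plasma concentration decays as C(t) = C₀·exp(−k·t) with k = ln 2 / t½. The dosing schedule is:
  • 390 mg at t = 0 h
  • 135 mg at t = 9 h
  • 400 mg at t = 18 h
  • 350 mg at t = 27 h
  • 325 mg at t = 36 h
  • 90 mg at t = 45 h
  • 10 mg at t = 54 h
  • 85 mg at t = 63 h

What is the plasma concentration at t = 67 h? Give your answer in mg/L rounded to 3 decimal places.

21.412 mg/L

k = ln 2 / 2 = 0.34657 per h
Dose 1 (390 mg at t=0 h): 390·exp(−0.34657·67) = 0.000 mg/L
Dose 2 (135 mg at t=9 h): 135·exp(−0.34657·58) = 0.000 mg/L
Dose 3 (400 mg at t=18 h): 400·exp(−0.34657·49) = 0.000 mg/L
Dose 4 (350 mg at t=27 h): 350·exp(−0.34657·40) = 0.000 mg/L
Dose 5 (325 mg at t=36 h): 325·exp(−0.34657·31) = 0.007 mg/L
Dose 6 (90 mg at t=45 h): 90·exp(−0.34657·22) = 0.044 mg/L
Dose 7 (10 mg at t=54 h): 10·exp(−0.34657·13) = 0.110 mg/L
Dose 8 (85 mg at t=63 h): 85·exp(−0.34657·4) = 21.250 mg/L
C(67) = 0.000 + 0.000 + 0.000 + 0.000 + 0.007 + 0.044 + 0.110 + 21.250 = 21.412 mg/L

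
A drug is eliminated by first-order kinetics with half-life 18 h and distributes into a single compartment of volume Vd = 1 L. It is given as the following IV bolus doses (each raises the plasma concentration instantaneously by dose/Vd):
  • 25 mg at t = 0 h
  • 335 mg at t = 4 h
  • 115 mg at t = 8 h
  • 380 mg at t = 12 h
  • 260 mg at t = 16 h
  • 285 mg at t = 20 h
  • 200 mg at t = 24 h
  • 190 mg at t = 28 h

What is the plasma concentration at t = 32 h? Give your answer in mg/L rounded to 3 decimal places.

972.607 mg/L

k = ln 2 / 18 = 0.03851 per h
Dose 1 (25 mg at t=0 h): 25·exp(−0.03851·32) = 7.291 mg/L
Dose 2 (335 mg at t=4 h): 335·exp(−0.03851·28) = 113.966 mg/L
Dose 3 (115 mg at t=8 h): 115·exp(−0.03851·24) = 45.638 mg/L
Dose 4 (380 mg at t=12 h): 380·exp(−0.03851·20) = 175.916 mg/L
Dose 5 (260 mg at t=16 h): 260·exp(−0.03851·16) = 140.408 mg/L
Dose 6 (285 mg at t=20 h): 285·exp(−0.03851·12) = 179.539 mg/L
Dose 7 (200 mg at t=24 h): 200·exp(−0.03851·8) = 146.973 mg/L
Dose 8 (190 mg at t=28 h): 190·exp(−0.03851·4) = 162.876 mg/L
C(32) = 7.291 + 113.966 + 45.638 + 175.916 + 140.408 + 179.539 + 146.973 + 162.876 = 972.607 mg/L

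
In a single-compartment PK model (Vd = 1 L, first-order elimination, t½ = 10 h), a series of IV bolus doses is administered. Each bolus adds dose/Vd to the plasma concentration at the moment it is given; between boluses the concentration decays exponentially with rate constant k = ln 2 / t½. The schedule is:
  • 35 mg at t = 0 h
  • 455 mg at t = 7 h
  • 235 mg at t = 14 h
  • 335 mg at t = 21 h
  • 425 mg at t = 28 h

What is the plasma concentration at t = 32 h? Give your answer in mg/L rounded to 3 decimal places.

630.101 mg/L

k = ln 2 / 10 = 0.06931 per h
Dose 1 (35 mg at t=0 h): 35·exp(−0.06931·32) = 3.809 mg/L
Dose 2 (455 mg at t=7 h): 455·exp(−0.06931·25) = 80.433 mg/L
Dose 3 (235 mg at t=14 h): 235·exp(−0.06931·18) = 67.486 mg/L
Dose 4 (335 mg at t=21 h): 335·exp(−0.06931·11) = 156.283 mg/L
Dose 5 (425 mg at t=28 h): 425·exp(−0.06931·4) = 322.090 mg/L
C(32) = 3.809 + 80.433 + 67.486 + 156.283 + 322.090 = 630.101 mg/L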